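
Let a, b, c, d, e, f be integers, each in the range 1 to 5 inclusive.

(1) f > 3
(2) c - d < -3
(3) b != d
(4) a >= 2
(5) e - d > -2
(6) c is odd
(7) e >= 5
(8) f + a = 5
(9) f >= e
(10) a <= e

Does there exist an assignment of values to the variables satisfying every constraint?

From constraints 7 and 9: f ≥ e ≥ 5. From constraint 4: a ≥ 2. Hence f + a ≥ 7. But constraint 8 requires f + a = 5, and 5 < 7. Contradiction.

Unsatisfiable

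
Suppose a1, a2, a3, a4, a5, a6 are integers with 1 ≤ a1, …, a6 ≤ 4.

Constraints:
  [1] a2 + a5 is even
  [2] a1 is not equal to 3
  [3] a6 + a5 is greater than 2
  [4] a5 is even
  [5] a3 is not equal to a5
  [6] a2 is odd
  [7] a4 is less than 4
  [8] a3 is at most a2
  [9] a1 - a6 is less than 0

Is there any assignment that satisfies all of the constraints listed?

Unsatisfiable

Constraint 6 makes a2 odd and constraint 4 makes a5 even, so a2 + a5 must be odd. Constraint 1 says a2 + a5 is even — contradiction.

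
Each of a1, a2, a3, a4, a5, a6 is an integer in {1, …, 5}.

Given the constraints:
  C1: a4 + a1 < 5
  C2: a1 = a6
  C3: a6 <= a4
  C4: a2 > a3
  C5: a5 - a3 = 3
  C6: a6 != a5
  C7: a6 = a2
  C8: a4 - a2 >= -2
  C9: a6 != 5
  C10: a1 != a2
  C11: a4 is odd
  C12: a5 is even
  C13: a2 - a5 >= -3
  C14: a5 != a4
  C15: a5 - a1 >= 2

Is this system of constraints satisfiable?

Unsatisfiable

From constraints 2 and 7, a1 = a6 = a2, so a1 = a2. But constraint 10 says a1 ≠ a2. Contradiction.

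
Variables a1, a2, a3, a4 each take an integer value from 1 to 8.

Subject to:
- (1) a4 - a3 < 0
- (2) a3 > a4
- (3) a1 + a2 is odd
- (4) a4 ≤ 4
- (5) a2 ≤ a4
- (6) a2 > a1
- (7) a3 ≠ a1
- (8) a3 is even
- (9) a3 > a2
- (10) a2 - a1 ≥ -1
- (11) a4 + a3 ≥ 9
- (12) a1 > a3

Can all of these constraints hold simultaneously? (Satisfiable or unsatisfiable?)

Unsatisfiable

Constraints 2, 5, 6, and 12 give a3 < a1, a1 < a2, a2 ≤ a4, a4 < a3. Chaining: a3 < a1 < a2 ≤ a4 < a3, which forces a3 < a3 — impossible.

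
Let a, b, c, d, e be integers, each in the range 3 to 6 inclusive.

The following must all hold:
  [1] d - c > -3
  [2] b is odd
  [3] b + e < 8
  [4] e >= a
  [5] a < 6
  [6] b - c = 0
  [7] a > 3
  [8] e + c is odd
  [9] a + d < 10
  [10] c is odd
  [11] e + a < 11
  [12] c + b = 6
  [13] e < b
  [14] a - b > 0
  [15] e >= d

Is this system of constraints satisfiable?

Unsatisfiable

Constraints 4, 13, and 14 give a ≤ e, e < b, b < a. Chaining: a ≤ e < b < a, which forces a < a — impossible.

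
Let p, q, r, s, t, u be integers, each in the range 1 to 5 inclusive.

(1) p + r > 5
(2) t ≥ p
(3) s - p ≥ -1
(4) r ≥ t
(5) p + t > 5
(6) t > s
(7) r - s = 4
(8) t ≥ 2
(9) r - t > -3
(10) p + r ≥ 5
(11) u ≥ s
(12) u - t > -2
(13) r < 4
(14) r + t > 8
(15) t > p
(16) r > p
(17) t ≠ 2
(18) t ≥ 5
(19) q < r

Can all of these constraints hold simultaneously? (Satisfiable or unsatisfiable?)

From constraints 4 and 18: r ≥ t and t ≥ 5, so r ≥ 5. From constraint 13: r ≤ 3. But 3 < 5, so no value of r works.

Unsatisfiable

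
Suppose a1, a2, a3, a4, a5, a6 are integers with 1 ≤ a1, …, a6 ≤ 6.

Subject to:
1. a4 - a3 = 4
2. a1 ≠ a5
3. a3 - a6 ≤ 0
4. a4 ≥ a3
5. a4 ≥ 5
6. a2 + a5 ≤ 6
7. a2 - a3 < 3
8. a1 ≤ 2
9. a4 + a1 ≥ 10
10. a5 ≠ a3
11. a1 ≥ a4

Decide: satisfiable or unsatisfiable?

Unsatisfiable

From constraints 5 and 11: a1 ≥ a4 and a4 ≥ 5, so a1 ≥ 5. From constraint 8: a1 ≤ 2. But 2 < 5, so no value of a1 works.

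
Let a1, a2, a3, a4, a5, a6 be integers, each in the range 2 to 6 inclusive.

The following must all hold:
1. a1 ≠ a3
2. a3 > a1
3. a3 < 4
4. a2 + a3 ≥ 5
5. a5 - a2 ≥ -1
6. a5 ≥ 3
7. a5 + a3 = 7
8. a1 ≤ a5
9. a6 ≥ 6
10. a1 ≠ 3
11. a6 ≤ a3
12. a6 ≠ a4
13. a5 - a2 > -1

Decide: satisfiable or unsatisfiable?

Unsatisfiable

From constraint 6: a5 ≥ 3. From constraints 9 and 11: a3 ≥ a6 ≥ 6. Hence a5 + a3 ≥ 9. But constraint 7 requires a5 + a3 = 7, and 7 < 9. Contradiction.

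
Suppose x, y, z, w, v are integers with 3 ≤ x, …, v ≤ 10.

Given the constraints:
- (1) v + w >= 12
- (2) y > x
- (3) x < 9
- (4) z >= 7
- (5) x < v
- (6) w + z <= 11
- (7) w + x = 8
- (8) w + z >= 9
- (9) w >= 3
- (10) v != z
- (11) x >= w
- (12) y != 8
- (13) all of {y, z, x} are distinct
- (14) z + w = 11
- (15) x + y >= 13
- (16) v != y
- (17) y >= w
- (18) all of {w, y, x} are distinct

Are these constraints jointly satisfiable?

Satisfiable

Take x = 5, y = 9, z = 8, w = 3, v = 10. Then constraint 1: v + w = 13; constraint 6: w + z = 11; constraint 7: w + x = 8, and every other listed constraint is also met.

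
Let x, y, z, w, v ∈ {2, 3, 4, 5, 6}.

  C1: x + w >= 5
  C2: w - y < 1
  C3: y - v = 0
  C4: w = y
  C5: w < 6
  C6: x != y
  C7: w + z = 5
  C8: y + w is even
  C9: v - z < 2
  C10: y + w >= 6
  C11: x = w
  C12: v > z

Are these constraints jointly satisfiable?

From constraints 4 and 11, x = w = y, so x = y. But constraint 6 says x ≠ y. Contradiction.

Unsatisfiable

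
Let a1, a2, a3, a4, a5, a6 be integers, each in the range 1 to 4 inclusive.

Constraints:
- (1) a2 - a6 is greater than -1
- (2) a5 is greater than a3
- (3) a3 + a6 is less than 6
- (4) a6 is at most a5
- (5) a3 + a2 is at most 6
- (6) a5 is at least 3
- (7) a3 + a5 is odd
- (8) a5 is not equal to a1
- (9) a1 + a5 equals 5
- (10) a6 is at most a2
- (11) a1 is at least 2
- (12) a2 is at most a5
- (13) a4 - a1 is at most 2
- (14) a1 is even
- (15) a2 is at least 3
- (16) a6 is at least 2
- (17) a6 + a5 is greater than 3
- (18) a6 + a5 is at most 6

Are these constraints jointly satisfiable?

Satisfiable

Take a1 = 2, a2 = 3, a3 = 2, a4 = 2, a5 = 3, a6 = 3. Then constraint 1: a2 - a6 = 0; constraint 3: a3 + a6 = 5; constraint 5: a3 + a2 = 5, and every other listed constraint is also met.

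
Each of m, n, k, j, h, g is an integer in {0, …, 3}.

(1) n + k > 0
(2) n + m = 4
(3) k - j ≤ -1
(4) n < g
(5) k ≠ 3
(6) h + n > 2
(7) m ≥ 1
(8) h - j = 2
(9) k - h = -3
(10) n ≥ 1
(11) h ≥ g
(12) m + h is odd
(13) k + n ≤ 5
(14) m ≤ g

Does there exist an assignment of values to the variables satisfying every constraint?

Try m = 2, n = 2, k = 0, j = 1, h = 3, g = 3.
Check constraint 1: n + k = 2; constraint 2: n + m = 4. The remaining constraints are straightforward to verify.

Satisfiable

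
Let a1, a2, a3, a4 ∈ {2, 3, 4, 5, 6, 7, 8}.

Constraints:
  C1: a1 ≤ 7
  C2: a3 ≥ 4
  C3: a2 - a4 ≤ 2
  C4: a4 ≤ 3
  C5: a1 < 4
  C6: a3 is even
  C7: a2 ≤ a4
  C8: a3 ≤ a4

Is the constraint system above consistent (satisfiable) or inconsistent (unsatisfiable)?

From constraints 2 and 8: a4 ≥ a3 and a3 ≥ 4, so a4 ≥ 4. From constraint 4: a4 ≤ 3. But 3 < 4, so no value of a4 works.

Unsatisfiable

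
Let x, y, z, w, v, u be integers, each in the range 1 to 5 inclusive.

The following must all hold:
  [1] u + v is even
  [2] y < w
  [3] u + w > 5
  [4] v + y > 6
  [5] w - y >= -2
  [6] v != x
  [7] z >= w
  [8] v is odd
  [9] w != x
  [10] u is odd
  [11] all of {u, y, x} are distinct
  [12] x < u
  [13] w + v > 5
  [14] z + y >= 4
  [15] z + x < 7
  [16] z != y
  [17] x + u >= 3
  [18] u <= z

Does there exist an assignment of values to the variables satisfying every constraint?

The assignment x = 1, y = 2, z = 5, w = 3, v = 5, u = 3 works:
  constraint 3 holds since u + w = 6.
  constraint 4 holds since v + y = 7.
  constraint 5 holds since w - y = 1.
The rest check out directly.

Satisfiable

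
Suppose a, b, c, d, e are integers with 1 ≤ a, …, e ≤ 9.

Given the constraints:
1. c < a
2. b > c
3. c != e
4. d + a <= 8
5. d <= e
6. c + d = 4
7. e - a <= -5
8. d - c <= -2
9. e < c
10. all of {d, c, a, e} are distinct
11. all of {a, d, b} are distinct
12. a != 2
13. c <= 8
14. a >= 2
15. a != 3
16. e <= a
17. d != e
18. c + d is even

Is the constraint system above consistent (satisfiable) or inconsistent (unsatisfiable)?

Take a = 7, b = 5, c = 3, d = 1, e = 2. Then constraint 4: d + a = 8; constraint 6: c + d = 4, and every other listed constraint is also met.

Satisfiable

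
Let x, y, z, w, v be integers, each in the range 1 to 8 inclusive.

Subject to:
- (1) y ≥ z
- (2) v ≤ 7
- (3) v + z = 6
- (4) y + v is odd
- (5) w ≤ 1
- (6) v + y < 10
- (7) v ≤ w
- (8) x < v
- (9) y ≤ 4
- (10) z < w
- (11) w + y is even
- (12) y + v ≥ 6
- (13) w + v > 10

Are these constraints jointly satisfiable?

Unsatisfiable

From constraints 5 and 7: v ≤ w ≤ 1. From constraints 1 and 9: z ≤ y ≤ 4. Hence v + z ≤ 5. But constraint 3 requires v + z = 6, and 6 > 5. Contradiction.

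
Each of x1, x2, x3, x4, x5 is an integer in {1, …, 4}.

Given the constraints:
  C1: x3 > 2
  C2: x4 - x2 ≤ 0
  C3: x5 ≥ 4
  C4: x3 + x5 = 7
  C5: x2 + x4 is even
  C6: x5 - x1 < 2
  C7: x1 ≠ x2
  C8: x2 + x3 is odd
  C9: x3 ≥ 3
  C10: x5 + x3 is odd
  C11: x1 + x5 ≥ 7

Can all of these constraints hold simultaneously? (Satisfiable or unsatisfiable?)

One satisfying assignment is x1 = 3, x2 = 4, x3 = 3, x4 = 4, x5 = 4.
For the less obvious constraints — constraint 2: x4 - x2 = 0; constraint 4: x3 + x5 = 7; constraint 6: x5 - x1 = 1 — and the others hold by inspection.

Satisfiable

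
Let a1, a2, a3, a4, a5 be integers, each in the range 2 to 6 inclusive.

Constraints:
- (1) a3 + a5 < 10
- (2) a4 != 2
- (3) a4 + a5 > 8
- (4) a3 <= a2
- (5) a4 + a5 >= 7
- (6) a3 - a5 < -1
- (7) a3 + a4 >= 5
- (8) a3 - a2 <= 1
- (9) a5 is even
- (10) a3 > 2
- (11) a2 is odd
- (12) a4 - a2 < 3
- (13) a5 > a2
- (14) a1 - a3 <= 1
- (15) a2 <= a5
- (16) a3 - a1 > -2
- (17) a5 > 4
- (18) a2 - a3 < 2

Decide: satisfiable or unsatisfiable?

Satisfiable

One satisfying assignment is a1 = 2, a2 = 3, a3 = 3, a4 = 3, a5 = 6.
For the less obvious constraints — constraint 1: a3 + a5 = 9; constraint 3: a4 + a5 = 9 — and the others hold by inspection.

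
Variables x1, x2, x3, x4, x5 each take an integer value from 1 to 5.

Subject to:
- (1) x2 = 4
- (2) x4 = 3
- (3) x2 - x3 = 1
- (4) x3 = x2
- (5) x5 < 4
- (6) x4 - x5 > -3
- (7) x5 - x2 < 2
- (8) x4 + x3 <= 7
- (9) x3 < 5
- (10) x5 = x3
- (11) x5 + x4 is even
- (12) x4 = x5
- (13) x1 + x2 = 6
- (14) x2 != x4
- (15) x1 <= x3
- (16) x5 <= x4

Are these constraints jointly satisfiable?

Unsatisfiable

Constraint 2 fixes x4 = 3 and constraint 1 fixes x2 = 4. Constraints 4, 10, and 12 give x4 = x5 = x3 = x2, so x4 = x2. But 3 ≠ 4 — contradiction.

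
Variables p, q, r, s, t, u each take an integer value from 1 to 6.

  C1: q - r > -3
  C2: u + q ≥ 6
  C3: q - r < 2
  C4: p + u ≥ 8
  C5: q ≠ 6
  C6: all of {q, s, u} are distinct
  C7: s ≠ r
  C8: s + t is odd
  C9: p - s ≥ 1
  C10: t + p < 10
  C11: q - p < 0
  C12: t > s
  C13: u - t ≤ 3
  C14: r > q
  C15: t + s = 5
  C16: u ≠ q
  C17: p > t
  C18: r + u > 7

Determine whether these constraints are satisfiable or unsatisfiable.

One satisfying assignment is p = 4, q = 3, r = 4, s = 2, t = 3, u = 4.
For the less obvious constraints — constraint 1: q - r = -1; constraint 2: u + q = 7; constraint 3: q - r = -1 — and the others hold by inspection.

Satisfiable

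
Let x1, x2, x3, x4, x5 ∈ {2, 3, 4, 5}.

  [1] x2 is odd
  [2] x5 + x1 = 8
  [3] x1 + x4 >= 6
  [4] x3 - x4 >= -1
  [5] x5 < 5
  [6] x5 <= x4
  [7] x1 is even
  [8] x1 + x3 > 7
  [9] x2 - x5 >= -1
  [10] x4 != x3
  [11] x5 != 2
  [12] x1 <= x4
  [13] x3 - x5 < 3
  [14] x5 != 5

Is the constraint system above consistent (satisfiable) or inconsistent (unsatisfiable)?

Satisfiable

Setting (x1, x2, x3, x4, x5) = (4, 5, 4, 5, 4) satisfies everything: constraint 2: x5 + x1 = 8; constraint 3: x1 + x4 = 9, and the others follow.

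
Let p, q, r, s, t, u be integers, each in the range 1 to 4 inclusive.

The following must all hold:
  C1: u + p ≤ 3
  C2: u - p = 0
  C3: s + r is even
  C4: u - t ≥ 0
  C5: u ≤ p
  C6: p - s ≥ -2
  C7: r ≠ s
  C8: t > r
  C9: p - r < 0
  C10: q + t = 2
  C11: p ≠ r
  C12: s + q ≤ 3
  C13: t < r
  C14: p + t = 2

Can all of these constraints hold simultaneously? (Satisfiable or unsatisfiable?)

Unsatisfiable

Constraints 4, 5, 8, and 9 give p < r, r < t, t ≤ u, u ≤ p. Chaining: p < r < t ≤ u ≤ p, which forces p < p — impossible.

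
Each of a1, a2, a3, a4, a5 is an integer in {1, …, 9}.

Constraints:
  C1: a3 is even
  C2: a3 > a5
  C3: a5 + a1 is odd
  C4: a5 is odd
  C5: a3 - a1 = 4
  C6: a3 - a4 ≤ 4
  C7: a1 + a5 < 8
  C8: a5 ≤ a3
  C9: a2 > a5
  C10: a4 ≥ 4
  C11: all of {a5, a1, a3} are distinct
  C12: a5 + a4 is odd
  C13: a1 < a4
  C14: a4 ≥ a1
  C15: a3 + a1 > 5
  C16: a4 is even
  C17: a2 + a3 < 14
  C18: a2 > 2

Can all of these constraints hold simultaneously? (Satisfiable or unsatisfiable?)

Satisfiable

Try a1 = 2, a2 = 5, a3 = 6, a4 = 4, a5 = 3.
Check constraint 5: a3 - a1 = 4; constraint 6: a3 - a4 = 2; constraint 7: a1 + a5 = 5. The remaining constraints are straightforward to verify.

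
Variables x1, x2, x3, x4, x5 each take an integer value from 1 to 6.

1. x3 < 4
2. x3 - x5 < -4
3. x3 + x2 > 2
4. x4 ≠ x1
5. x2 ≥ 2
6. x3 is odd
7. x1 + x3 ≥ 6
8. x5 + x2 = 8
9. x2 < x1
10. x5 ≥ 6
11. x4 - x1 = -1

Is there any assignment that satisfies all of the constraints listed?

Try x1 = 5, x2 = 2, x3 = 1, x4 = 4, x5 = 6.
Check constraint 2: x3 - x5 = -5; constraint 3: x3 + x2 = 3. The remaining constraints are straightforward to verify.

Satisfiable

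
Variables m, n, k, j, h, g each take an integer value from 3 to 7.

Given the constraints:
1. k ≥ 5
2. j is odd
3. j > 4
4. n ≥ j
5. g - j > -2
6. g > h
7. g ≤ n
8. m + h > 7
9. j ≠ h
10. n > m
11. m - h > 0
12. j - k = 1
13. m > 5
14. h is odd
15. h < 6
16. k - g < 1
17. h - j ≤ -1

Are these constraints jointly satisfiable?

Take m = 6, n = 7, k = 6, j = 7, h = 3, g = 7. Then constraint 5: g - j = 0; constraint 8: m + h = 9; constraint 11: m - h = 3, and every other listed constraint is also met.

Satisfiable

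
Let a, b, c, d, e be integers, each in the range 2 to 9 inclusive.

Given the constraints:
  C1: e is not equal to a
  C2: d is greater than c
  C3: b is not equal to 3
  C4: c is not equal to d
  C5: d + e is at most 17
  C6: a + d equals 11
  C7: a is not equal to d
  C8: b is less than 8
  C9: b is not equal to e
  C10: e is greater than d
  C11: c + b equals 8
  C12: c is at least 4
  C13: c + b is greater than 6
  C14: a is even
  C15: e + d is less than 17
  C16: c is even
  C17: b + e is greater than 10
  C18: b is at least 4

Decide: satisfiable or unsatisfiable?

Try a = 4, b = 4, c = 4, d = 7, e = 9.
Check constraint 5: d + e = 16; constraint 6: a + d = 11. The remaining constraints are straightforward to verify.

Satisfiable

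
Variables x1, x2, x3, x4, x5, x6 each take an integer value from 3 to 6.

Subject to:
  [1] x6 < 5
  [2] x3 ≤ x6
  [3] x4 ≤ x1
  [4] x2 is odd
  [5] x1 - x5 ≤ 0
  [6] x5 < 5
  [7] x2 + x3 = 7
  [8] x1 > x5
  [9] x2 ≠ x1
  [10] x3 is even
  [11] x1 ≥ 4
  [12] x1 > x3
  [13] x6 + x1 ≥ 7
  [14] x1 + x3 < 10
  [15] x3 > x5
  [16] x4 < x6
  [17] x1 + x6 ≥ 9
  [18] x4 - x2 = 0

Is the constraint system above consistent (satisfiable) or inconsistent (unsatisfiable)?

Unsatisfiable

Constraints 5, 12, and 15 give x3 < x1, x1 ≤ x5, x5 < x3. Chaining: x3 < x1 ≤ x5 < x3, which forces x3 < x3 — impossible.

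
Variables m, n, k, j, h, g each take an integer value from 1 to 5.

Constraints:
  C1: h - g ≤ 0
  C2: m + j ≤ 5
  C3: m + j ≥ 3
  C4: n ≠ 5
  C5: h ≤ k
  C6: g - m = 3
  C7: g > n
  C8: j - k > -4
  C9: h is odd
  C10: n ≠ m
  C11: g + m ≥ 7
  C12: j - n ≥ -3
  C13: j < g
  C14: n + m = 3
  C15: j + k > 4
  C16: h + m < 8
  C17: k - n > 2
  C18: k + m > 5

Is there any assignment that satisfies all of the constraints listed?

Try m = 2, n = 1, k = 4, j = 1, h = 3, g = 5.
Check constraint 1: h - g = -2; constraint 2: m + j = 3; constraint 3: m + j = 3. The remaining constraints are straightforward to verify.

Satisfiable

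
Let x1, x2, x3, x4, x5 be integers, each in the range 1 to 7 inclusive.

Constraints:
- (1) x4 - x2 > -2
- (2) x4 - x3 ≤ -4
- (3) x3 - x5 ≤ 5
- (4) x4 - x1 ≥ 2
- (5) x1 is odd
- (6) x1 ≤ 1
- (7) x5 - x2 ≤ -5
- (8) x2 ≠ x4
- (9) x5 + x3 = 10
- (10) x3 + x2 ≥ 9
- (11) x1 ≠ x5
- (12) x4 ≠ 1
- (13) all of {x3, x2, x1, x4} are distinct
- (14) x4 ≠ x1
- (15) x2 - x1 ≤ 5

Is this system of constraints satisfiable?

Constraints 2, 3, 4, 7, and 15 give x2 − x5 ≥ 5, x5 − x3 ≥ -5, x3 − x4 ≥ 4, x4 − x1 ≥ 2, x1 − x2 ≥ -5.
Adding all 5 inequalities: the left sides telescope to 0, and the right sides sum to 5 + (-5) + 4 + 2 + (-5) = 1. So 0 ≥ 1, which is false.

Unsatisfiable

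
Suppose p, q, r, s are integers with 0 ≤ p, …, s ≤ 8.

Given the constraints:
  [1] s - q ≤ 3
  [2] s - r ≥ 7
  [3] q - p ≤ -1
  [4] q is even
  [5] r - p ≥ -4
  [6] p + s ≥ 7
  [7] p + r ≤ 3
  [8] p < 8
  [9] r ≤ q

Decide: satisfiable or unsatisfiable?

Unsatisfiable

Constraints 1, 2, 3, and 5 give p − q ≥ 1, q − s ≥ -3, s − r ≥ 7, r − p ≥ -4.
Adding all 4 inequalities: the left sides telescope to 0, and the right sides sum to 1 + (-3) + 7 + (-4) = 1. So 0 ≥ 1, which is false.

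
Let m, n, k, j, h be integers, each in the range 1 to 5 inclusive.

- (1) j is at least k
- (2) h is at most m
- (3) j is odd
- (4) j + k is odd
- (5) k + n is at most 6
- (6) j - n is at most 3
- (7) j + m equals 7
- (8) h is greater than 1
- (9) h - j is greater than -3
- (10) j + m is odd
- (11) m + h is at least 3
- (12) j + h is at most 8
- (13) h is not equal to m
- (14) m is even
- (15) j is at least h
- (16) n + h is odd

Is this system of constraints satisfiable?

Satisfiable

Take m = 4, n = 1, k = 2, j = 3, h = 2. Then constraint 5: k + n = 3; constraint 6: j - n = 2, and every other listed constraint is also met.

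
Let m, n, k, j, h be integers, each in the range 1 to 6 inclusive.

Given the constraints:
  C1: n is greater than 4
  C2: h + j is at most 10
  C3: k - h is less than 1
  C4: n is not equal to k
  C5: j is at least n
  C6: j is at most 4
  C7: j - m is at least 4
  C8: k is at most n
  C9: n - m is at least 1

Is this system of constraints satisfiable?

Unsatisfiable

From constraint 1: n ≥ 5. From constraints 5 and 6: n ≤ j and j ≤ 4, so n ≤ 4. But 4 < 5, so no value of n works.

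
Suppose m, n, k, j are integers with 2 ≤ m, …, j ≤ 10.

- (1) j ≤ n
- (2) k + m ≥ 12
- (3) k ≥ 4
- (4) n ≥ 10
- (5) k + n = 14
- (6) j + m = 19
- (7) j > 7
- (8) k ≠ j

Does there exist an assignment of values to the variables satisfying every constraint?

Setting (m, n, k, j) = (9, 10, 4, 10) satisfies everything: constraint 2: k + m = 13; constraint 5: k + n = 14, and the others follow.

Satisfiable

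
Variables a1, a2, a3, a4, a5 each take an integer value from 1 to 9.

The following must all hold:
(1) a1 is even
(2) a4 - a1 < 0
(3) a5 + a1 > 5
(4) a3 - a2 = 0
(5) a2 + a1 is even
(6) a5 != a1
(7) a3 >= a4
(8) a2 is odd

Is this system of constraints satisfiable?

Unsatisfiable

Constraint 8 makes a2 odd and constraint 1 makes a1 even, so a2 + a1 must be odd. Constraint 5 says a2 + a1 is even — contradiction.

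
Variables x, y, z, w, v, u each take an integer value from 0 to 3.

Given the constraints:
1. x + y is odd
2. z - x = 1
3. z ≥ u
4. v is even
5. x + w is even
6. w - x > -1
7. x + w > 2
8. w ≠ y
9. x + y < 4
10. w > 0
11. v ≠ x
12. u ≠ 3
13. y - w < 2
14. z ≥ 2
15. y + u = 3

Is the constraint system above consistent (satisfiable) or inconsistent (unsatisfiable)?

The assignment x = 2, y = 1, z = 3, w = 2, v = 0, u = 2 works:
  constraint 2 holds since z - x = 1.
  constraint 6 holds since w - x = 0.
The rest check out directly.

Satisfiable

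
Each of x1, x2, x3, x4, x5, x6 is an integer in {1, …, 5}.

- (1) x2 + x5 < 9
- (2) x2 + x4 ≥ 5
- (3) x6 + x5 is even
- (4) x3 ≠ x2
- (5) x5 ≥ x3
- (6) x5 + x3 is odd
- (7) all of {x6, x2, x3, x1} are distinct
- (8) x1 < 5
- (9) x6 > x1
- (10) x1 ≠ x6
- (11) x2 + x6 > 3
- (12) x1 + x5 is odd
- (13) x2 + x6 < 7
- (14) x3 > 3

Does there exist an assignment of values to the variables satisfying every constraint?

Take x1 = 2, x2 = 1, x3 = 4, x4 = 4, x5 = 5, x6 = 5. Then constraint 1: x2 + x5 = 6; constraint 2: x2 + x4 = 5; constraint 11: x2 + x6 = 6, and every other listed constraint is also met.

Satisfiable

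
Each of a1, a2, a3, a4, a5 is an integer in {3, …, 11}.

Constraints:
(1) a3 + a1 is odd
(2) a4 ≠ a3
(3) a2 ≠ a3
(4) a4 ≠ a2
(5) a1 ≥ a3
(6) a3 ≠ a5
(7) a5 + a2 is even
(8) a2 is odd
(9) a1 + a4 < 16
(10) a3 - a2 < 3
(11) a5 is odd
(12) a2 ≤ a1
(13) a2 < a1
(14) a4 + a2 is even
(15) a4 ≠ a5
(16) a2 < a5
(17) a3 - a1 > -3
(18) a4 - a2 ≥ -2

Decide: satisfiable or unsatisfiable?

Setting (a1, a2, a3, a4, a5) = (9, 7, 8, 5, 9) satisfies everything: constraint 9: a1 + a4 = 14; constraint 10: a3 - a2 = 1, and the others follow.

Satisfiable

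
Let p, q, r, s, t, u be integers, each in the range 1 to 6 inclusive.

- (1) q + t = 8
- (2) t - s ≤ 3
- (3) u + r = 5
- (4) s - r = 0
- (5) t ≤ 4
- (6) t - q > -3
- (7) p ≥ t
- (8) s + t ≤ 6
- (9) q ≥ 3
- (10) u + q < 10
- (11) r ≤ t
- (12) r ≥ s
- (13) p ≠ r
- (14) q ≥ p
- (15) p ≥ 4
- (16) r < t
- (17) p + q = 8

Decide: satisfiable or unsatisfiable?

Satisfiable

Take p = 4, q = 4, r = 1, s = 1, t = 4, u = 4. Then constraint 1: q + t = 8; constraint 2: t - s = 3; constraint 3: u + r = 5, and every other listed constraint is also met.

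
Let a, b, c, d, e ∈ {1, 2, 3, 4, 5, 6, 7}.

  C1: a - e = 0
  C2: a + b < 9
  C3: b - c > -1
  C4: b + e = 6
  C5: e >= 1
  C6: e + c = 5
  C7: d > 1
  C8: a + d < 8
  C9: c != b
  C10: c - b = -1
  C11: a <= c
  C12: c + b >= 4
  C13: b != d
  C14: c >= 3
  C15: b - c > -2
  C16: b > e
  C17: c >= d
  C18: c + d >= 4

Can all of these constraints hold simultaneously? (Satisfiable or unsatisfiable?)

The assignment a = 2, b = 4, c = 3, d = 3, e = 2 works:
  constraint 1 holds since a - e = 0.
  constraint 2 holds since a + b = 6.
The rest check out directly.

Satisfiable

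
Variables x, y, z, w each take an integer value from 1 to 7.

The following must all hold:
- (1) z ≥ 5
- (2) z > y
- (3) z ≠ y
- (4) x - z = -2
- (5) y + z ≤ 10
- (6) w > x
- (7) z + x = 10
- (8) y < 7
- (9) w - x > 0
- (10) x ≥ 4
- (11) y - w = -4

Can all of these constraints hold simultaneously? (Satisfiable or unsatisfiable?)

One satisfying assignment is x = 4, y = 3, z = 6, w = 7.
For the less obvious constraints — constraint 4: x - z = -2; constraint 5: y + z = 9; constraint 7: z + x = 10 — and the others hold by inspection.

Satisfiable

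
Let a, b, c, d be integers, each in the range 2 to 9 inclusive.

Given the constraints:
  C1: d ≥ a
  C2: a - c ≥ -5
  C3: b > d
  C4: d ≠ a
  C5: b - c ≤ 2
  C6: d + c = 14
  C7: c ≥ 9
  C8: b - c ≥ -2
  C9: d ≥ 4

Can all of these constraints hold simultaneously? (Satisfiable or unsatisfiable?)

Take a = 4, b = 9, c = 9, d = 5. Then constraint 2: a - c = -5; constraint 5: b - c = 0; constraint 6: d + c = 14, and every other listed constraint is also met.

Satisfiable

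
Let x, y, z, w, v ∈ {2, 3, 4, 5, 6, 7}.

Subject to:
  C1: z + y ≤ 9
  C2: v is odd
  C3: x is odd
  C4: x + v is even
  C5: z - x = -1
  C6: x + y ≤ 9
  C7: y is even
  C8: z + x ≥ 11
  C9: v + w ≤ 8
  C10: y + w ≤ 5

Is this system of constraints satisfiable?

Setting (x, y, z, w, v) = (7, 2, 6, 2, 3) satisfies everything: constraint 1: z + y = 8; constraint 5: z - x = -1; constraint 6: x + y = 9, and the others follow.

Satisfiable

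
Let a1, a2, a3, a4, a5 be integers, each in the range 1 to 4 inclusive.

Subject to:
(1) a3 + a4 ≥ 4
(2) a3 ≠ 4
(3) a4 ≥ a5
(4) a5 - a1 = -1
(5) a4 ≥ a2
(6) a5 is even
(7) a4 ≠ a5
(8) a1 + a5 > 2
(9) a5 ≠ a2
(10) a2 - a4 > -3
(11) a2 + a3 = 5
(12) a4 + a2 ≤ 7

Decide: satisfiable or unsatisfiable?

Try a1 = 3, a2 = 3, a3 = 2, a4 = 4, a5 = 2.
Check constraint 1: a3 + a4 = 6; constraint 4: a5 - a1 = -1; constraint 8: a1 + a5 = 5. The remaining constraints are straightforward to verify.

Satisfiable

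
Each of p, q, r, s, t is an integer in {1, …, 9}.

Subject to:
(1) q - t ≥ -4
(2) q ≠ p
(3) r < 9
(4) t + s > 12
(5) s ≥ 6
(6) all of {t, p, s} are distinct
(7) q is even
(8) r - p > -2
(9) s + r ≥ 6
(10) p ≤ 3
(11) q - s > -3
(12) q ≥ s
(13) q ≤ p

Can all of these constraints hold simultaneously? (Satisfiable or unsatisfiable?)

From constraints 5 and 12: q ≥ s and s ≥ 6, so q ≥ 6. From constraints 10 and 13: q ≤ p and p ≤ 3, so q ≤ 3. But 3 < 6, so no value of q works.

Unsatisfiable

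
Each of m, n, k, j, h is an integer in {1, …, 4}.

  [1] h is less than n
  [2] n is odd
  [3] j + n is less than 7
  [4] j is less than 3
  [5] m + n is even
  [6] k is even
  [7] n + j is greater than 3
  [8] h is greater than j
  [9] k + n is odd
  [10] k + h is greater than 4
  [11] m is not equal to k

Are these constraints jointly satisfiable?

Satisfiable

Take m = 1, n = 3, k = 4, j = 1, h = 2. Then constraint 3: j + n = 4; constraint 7: n + j = 4; constraint 10: k + h = 6, and every other listed constraint is also met.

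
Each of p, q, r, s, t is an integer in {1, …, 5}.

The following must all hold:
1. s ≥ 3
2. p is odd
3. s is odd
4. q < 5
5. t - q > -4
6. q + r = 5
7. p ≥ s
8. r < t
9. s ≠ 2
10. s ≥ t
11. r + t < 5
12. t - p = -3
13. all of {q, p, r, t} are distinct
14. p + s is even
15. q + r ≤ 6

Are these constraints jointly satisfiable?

Take p = 5, q = 4, r = 1, s = 3, t = 2. Then constraint 5: t - q = -2; constraint 6: q + r = 5; constraint 11: r + t = 3, and every other listed constraint is also met.

Satisfiable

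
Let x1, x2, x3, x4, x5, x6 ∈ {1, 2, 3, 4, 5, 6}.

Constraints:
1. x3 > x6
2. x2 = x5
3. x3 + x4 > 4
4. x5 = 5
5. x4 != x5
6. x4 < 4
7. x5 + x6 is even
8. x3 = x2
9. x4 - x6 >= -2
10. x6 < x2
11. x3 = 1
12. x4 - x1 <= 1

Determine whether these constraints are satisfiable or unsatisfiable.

Constraint 11 fixes x3 = 1 and constraint 4 fixes x5 = 5. Constraints 2 and 8 give x3 = x2 = x5, so x3 = x5. But 1 ≠ 5 — contradiction.

Unsatisfiable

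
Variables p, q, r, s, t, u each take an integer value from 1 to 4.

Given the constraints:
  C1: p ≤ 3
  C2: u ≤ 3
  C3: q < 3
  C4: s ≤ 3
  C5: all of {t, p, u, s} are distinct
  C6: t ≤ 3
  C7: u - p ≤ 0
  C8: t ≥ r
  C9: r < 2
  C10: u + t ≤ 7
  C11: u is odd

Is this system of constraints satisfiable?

Constraints 1, 2, 4, and 6 confine each of t, p, u, s to the 3 values {1, …, 3} (the domain already gives each ≥ 1).
Constraint 5 requires all 4 of them to be distinct, but only 3 values are available — impossible by the pigeonhole principle.

Unsatisfiable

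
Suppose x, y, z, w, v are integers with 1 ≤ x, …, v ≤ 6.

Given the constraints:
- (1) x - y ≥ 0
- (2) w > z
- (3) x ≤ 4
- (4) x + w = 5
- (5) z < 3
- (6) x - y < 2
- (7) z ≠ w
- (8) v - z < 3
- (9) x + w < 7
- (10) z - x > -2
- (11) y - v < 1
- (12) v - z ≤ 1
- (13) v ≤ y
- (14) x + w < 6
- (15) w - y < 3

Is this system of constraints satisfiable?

Satisfiable

Take x = 2, y = 2, z = 2, w = 3, v = 2. Then constraint 1: x - y = 0; constraint 4: x + w = 5, and every other listed constraint is also met.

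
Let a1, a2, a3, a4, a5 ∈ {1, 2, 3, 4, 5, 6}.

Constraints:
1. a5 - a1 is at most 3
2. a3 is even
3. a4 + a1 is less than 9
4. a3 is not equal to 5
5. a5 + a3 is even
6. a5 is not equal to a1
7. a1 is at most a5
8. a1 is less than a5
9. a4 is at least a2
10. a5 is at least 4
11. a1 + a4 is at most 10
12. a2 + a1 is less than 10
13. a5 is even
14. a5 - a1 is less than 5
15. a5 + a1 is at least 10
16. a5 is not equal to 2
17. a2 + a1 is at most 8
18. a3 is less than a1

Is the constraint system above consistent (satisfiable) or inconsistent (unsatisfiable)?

Satisfiable

Take a1 = 4, a2 = 3, a3 = 2, a4 = 3, a5 = 6. Then constraint 1: a5 - a1 = 2; constraint 3: a4 + a1 = 7; constraint 11: a1 + a4 = 7, and every other listed constraint is also met.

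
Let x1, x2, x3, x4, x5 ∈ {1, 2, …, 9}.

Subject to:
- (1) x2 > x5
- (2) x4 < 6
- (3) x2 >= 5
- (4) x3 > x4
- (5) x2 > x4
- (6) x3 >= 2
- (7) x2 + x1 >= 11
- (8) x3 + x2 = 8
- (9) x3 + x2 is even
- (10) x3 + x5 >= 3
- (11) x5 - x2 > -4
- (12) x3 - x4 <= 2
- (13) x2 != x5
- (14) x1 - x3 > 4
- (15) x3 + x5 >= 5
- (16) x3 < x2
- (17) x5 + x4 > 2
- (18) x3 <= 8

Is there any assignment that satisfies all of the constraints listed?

Try x1 = 8, x2 = 5, x3 = 3, x4 = 1, x5 = 3.
Check constraint 7: x2 + x1 = 13; constraint 8: x3 + x2 = 8; constraint 10: x3 + x5 = 6. The remaining constraints are straightforward to verify.

Satisfiable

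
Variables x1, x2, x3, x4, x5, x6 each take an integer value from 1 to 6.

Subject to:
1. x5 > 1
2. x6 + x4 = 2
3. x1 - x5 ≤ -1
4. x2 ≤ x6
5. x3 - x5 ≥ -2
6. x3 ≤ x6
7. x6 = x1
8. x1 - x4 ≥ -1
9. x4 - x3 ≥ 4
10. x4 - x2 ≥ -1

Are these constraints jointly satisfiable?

Constraints 3, 5, 8, and 9 give x4 − x3 ≥ 4, x3 − x5 ≥ -2, x5 − x1 ≥ 1, x1 − x4 ≥ -1.
Adding all 4 inequalities: the left sides telescope to 0, and the right sides sum to 4 + (-2) + 1 + (-1) = 2. So 0 ≥ 2, which is false.

Unsatisfiable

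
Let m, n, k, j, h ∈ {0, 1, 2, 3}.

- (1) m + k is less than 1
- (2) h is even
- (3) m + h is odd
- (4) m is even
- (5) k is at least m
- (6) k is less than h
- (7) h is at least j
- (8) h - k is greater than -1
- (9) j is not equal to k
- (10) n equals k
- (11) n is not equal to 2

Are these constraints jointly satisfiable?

Constraint 4 makes m even and constraint 2 makes h even, so m + h must be even. Constraint 3 says m + h is odd — contradiction.

Unsatisfiable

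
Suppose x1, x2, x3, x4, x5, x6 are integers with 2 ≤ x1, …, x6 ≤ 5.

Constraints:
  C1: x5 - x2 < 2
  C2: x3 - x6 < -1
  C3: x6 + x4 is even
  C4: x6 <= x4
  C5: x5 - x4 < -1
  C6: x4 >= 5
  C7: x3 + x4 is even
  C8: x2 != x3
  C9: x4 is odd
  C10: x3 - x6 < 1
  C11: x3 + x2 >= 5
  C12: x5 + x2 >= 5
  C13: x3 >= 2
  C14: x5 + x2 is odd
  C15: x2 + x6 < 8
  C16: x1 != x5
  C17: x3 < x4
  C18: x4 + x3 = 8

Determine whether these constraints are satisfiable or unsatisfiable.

One satisfying assignment is x1 = 5, x2 = 2, x3 = 3, x4 = 5, x5 = 3, x6 = 5.
For the less obvious constraints — constraint 1: x5 - x2 = 1; constraint 2: x3 - x6 = -2 — and the others hold by inspection.

Satisfiable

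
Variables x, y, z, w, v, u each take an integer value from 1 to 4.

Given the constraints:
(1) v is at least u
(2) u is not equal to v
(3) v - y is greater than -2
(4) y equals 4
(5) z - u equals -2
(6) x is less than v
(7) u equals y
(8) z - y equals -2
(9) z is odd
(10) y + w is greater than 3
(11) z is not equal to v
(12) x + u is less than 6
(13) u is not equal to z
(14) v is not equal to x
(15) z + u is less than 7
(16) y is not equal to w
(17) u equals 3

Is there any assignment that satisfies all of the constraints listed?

Constraint 17 fixes u = 3 and constraint 4 fixes y = 4, but constraint 7 requires u = y. Since 3 ≠ 4, contradiction.

Unsatisfiable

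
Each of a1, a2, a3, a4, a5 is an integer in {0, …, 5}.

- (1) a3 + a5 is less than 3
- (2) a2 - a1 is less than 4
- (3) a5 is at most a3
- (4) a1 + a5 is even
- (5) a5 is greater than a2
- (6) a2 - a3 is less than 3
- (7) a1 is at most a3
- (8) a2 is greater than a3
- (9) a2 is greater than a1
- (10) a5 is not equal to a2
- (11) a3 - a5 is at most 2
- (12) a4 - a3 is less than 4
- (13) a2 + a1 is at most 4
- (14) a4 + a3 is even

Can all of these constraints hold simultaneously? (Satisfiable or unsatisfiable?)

Constraints 3, 5, and 8 give a5 ≤ a3, a3 < a2, a2 < a5. Chaining: a5 ≤ a3 < a2 < a5, which forces a5 < a5 — impossible.

Unsatisfiable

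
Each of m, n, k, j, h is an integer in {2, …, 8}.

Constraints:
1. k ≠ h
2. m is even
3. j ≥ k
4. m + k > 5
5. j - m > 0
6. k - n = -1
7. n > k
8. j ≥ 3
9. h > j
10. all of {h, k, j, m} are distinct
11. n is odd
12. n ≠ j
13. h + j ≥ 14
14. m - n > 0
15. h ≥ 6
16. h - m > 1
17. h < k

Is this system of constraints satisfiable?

Unsatisfiable

Constraints 5, 7, 9, 14, and 17 give m < j, j < h, h < k, k < n, n < m. Chaining: m < j < h < k < n < m, which forces m < m — impossible.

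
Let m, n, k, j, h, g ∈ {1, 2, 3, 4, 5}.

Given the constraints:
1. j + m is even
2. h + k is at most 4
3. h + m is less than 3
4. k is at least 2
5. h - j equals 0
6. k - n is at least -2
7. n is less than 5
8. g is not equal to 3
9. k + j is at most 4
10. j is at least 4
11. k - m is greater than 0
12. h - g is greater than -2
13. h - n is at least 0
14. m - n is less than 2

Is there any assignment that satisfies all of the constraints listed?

Unsatisfiable

From constraint 4: k ≥ 2. From constraint 10: j ≥ 4. Hence k + j ≥ 6. But constraint 9 requires k + j ≤ 4, and 4 < 6. Contradiction.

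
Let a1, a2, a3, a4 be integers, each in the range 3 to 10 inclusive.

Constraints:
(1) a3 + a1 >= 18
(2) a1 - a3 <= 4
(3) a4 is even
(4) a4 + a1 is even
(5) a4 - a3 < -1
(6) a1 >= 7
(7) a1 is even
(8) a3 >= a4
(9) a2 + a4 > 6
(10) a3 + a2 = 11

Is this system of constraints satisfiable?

Satisfiable

Try a1 = 10, a2 = 3, a3 = 8, a4 = 4.
Check constraint 1: a3 + a1 = 18; constraint 2: a1 - a3 = 2; constraint 5: a4 - a3 = -4. The remaining constraints are straightforward to verify.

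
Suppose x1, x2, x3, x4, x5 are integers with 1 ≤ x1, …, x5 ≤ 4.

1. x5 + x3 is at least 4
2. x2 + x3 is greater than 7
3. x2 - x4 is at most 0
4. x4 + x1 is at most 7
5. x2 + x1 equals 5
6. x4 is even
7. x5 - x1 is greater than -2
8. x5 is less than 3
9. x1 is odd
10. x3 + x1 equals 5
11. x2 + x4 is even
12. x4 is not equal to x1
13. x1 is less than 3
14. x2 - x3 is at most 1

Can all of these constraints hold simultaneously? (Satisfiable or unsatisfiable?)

Satisfiable

The assignment x1 = 1, x2 = 4, x3 = 4, x4 = 4, x5 = 2 works:
  constraint 1 holds since x5 + x3 = 6.
  constraint 2 holds since x2 + x3 = 8.
The rest check out directly.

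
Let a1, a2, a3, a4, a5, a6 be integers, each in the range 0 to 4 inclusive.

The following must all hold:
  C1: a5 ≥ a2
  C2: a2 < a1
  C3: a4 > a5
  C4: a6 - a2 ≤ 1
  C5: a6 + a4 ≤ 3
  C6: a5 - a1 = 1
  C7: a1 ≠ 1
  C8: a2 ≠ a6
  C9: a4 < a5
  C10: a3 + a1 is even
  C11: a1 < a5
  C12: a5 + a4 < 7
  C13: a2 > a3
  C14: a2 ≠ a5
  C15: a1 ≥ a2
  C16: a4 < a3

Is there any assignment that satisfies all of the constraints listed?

Constraints 2, 3, 11, 13, and 16 give a2 < a1, a1 < a5, a5 < a4, a4 < a3, a3 < a2. Chaining: a2 < a1 < a5 < a4 < a3 < a2, which forces a2 < a2 — impossible.

Unsatisfiable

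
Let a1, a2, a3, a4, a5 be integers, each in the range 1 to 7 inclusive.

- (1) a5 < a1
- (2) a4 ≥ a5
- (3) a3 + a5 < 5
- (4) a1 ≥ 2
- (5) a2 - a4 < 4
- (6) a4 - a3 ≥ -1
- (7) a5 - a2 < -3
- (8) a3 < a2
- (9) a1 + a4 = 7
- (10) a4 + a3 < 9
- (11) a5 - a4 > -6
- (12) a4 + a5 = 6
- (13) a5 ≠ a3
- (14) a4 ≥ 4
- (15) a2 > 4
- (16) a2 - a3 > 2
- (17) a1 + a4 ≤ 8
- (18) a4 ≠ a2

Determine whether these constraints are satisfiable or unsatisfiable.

Setting (a1, a2, a3, a4, a5) = (2, 7, 3, 5, 1) satisfies everything: constraint 3: a3 + a5 = 4; constraint 5: a2 - a4 = 2, and the others follow.

Satisfiable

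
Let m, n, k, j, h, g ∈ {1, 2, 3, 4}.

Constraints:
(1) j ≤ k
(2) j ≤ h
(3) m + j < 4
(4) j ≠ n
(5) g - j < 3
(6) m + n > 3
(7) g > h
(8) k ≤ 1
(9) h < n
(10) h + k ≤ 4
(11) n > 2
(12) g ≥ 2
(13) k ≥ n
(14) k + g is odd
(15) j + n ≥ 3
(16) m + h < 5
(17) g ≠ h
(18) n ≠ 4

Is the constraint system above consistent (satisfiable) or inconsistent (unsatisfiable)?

From constraint 11: n ≥ 3. From constraints 8 and 13: n ≤ k and k ≤ 1, so n ≤ 1. But 1 < 3, so no value of n works.

Unsatisfiable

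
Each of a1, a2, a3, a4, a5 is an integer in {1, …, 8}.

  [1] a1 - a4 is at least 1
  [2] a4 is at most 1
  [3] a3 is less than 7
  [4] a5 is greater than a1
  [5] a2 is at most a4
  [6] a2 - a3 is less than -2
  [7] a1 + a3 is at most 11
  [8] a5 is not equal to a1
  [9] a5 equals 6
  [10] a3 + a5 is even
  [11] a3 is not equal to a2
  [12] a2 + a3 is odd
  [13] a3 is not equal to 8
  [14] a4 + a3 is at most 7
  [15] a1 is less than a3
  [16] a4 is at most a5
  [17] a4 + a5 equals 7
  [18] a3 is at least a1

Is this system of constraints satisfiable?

Satisfiable

Take a1 = 2, a2 = 1, a3 = 6, a4 = 1, a5 = 6. Then constraint 1: a1 - a4 = 1; constraint 6: a2 - a3 = -5; constraint 7: a1 + a3 = 8, and every other listed constraint is also met.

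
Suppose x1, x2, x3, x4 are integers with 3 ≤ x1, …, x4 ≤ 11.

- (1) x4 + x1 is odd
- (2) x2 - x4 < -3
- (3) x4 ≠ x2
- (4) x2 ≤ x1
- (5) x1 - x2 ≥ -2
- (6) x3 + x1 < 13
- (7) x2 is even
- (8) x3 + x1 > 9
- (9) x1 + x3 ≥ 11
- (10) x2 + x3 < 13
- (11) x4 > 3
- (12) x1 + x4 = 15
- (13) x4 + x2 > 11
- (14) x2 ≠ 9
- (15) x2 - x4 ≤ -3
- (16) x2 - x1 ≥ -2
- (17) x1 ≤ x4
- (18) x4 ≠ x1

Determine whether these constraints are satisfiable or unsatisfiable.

Setting (x1, x2, x3, x4) = (5, 4, 7, 10) satisfies everything: constraint 2: x2 - x4 = -6; constraint 5: x1 - x2 = 1, and the others follow.

Satisfiable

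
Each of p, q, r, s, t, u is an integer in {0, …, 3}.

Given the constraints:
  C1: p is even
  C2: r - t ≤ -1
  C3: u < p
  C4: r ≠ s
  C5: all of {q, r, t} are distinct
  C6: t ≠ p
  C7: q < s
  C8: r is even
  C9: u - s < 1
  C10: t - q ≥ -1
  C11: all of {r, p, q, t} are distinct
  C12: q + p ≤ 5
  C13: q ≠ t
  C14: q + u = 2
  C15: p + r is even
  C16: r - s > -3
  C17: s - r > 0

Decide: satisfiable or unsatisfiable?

The assignment p = 2, q = 1, r = 0, s = 2, t = 3, u = 1 works:
  constraint 2 holds since r - t = -3.
  constraint 9 holds since u - s = -1.
The rest check out directly.

Satisfiable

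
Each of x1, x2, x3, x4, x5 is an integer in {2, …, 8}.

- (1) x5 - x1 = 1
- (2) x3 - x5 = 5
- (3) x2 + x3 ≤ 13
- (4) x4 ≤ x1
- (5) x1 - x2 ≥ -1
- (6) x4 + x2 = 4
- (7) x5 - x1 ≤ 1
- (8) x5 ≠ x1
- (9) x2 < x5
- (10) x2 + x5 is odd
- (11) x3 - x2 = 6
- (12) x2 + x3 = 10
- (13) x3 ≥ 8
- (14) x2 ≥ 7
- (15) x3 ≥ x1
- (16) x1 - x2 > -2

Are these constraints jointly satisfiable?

Unsatisfiable

From constraint 14: x2 ≥ 7. From constraint 13: x3 ≥ 8. Hence x2 + x3 ≥ 15. But constraint 3 requires x2 + x3 ≤ 13, and 13 < 15. Contradiction.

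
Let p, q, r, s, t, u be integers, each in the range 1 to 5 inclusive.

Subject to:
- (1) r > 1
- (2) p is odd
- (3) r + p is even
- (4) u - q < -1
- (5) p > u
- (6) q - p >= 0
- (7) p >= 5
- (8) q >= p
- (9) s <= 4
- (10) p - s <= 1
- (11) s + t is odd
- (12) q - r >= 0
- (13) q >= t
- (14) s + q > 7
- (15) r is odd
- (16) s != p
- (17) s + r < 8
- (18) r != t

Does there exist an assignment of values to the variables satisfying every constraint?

Satisfiable

Setting (p, q, r, s, t, u) = (5, 5, 3, 4, 5, 1) satisfies everything: constraint 4: u - q = -4; constraint 6: q - p = 0; constraint 10: p - s = 1, and the others follow.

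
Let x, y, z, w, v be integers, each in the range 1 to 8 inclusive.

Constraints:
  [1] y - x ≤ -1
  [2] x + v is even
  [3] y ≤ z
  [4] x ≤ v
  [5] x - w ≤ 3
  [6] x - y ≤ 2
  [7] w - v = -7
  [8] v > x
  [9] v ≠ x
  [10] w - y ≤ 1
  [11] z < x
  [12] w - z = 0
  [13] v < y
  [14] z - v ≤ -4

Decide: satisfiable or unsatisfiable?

Constraints 3, 8, 11, and 13 give v < y, y ≤ z, z < x, x < v. Chaining: v < y ≤ z < x < v, which forces v < v — impossible.

Unsatisfiable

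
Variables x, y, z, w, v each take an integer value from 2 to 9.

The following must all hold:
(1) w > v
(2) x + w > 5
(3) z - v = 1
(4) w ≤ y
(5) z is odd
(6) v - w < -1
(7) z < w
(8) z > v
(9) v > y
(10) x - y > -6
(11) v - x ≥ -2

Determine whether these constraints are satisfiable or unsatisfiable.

Unsatisfiable

Constraints 4, 7, 8, and 9 give z < w, w ≤ y, y < v, v < z. Chaining: z < w ≤ y < v < z, which forces z < z — impossible.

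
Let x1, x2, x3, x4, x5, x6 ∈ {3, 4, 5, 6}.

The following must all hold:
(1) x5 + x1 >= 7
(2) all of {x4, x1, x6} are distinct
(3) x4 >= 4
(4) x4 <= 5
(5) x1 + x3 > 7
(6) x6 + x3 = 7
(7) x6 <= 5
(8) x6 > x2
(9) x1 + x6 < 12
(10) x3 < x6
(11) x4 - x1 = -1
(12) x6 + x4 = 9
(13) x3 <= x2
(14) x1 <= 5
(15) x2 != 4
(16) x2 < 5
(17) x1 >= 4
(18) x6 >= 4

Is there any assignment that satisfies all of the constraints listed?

Constraints 3, 4, 7, 14, 17, and 18 confine each of x4, x1, x6 to the 2 values {4, 5}.
Constraint 2 requires all 3 of them to be distinct, but only 2 values are available — impossible by the pigeonhole principle.

Unsatisfiable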